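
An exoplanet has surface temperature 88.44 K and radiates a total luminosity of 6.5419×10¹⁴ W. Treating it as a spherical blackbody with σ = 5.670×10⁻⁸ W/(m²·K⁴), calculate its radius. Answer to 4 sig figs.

R ≈ 3.874×10⁶ m

L = 4πR²σT⁴ ⇒ R = √(L/(4πσT⁴)).
σT⁴ = 3.46879 W/m², so R = √(6.5419×10¹⁴/(4π×3.46879)) = 3.874×10⁶ m.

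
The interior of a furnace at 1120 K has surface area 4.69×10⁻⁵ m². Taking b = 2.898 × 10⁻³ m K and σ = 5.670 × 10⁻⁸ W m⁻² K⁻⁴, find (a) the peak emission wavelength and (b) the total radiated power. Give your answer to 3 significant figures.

λ_max ≈ 2.59×10³ nm; P ≈ 4.18 W

(a) λ_max = b/T = 2.898×10⁻³/1120 = 2.587×10⁻⁶ m = 2.59×10³ nm.
Area A = 4.69×10⁻⁵ m².
(b) P = σAT⁴ = 5.670×10⁻⁸×4.69×10⁻⁵×(1120)⁴ = 4.18 W.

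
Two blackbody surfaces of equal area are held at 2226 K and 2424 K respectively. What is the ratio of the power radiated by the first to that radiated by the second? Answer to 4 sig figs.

With equal areas, P₁/P₂ = (T₁/T₂)⁴ = (2226/2424)⁴ = 0.7112.

P₁/P₂ ≈ 0.7112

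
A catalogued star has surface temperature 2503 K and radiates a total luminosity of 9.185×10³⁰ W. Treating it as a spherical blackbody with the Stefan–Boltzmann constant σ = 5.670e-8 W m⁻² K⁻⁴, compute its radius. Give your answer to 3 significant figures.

R ≈ 5.73×10¹¹ m

L = 4πR²σT⁴ ⇒ R = √(L/(4πσT⁴)).
σT⁴ = 2.22549×10⁶ W/m², so R = √(9.185×10³⁰/(4π×2.22549×10⁶)) = 5.73×10¹¹ m.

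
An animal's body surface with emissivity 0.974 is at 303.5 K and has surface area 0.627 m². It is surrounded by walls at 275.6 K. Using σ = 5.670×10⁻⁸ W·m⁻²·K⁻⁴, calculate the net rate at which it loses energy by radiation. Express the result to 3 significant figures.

Net loss ≈ 94.0 W

Area A = 0.627 m².
Net radiated power P_net = εσA(T⁴ − T₀⁴) = 0.974×5.670×10⁻⁸×0.627×(303.5⁴ − 275.6⁴).
T⁴ − T₀⁴ = 8.48467×10⁹ − 5.76922×10⁹ = 2.71545×10⁹ K⁴, so P_net = 94.0 W.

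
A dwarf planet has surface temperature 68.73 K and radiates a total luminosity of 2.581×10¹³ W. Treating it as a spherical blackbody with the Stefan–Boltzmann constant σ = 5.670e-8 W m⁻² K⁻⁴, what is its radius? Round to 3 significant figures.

L = 4πR²σT⁴ ⇒ R = √(L/(4πσT⁴)).
σT⁴ = 1.26523 W/m², so R = √(2.581×10¹³/(4π×1.26523)) = 1.27×10⁶ m.

R ≈ 1.27×10⁶ m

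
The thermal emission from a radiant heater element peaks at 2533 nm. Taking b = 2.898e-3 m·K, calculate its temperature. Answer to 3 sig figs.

Wien's law gives T = b/λ_max = (2.898×10⁻³ m·K)/(2.533×10⁻⁶ m) = 1.14×10³ K.

T ≈ 1.14×10³ K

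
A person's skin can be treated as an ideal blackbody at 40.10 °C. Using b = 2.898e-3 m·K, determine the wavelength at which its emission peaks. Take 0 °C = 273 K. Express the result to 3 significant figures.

T = 40.10 °C + 273 = 313.10 K.
Wien's displacement law: λ_max = b/T = (2.898×10⁻³ m·K)/(313.10 K) = 9.256×10⁻⁶ m.
That is 9.26 μm, in the infrared range.

λ_max ≈ 9.26 μm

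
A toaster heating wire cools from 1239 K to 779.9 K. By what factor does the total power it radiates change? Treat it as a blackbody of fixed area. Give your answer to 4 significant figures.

P ∝ T⁴, so P₂/P₁ = (T₂/T₁)⁴ = (779.9/1239)⁴ = (0.629459)⁴ = 0.1570.

P₂/P₁ ≈ 0.1570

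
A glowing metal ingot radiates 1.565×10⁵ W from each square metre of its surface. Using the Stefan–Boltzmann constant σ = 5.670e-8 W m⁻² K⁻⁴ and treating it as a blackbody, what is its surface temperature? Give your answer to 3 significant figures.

T ≈ 1.29×10³ K

I = σT⁴, so T = (I/σ)^(1/4) = (1.565×10⁵/(5.670×10⁻⁸))^(1/4) = 1.29×10³ K.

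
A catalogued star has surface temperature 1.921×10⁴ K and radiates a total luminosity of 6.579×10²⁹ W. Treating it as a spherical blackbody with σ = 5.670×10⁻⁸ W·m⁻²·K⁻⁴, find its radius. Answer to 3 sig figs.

R ≈ 2.60×10⁹ m

L = 4πR²σT⁴ ⇒ R = √(L/(4πσT⁴)).
σT⁴ = 7.72134×10⁹ W/m², so R = √(6.579×10²⁹/(4π×7.72134×10⁹)) = 2.60×10⁹ m.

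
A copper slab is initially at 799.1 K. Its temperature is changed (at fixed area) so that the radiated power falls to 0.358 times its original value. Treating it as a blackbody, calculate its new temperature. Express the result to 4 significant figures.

T₂ ≈ 618.1 K

P ∝ T⁴, so T₂/T₁ = (P₂/P₁)^(1/4) = (0.358)^(1/4) = 0.773519.
T₂ = 799.1 × 0.773519 = 618.1 K.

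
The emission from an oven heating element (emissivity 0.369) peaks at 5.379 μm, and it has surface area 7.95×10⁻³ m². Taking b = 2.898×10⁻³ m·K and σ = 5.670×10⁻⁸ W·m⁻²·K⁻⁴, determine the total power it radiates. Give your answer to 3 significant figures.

Wien's law: T = b/λ_max = 2.898×10⁻³/5.379×10⁻⁶ = 538.762 K.
Area A = 7.95×10⁻³ m².
Then P = εσAT⁴ = 0.369×5.670×10⁻⁸×7.95×10⁻³×(538.762)⁴ = 14.0 W.

P ≈ 14.0 W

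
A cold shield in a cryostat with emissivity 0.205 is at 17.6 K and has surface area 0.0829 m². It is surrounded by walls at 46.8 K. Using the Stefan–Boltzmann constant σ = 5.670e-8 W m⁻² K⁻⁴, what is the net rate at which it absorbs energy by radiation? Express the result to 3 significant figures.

Net gain ≈ 4.53×10⁻³ W

Area A = 0.0829 m².
Net radiated power P_net = εσA(T⁴ − T₀⁴) = 0.205×5.670×10⁻⁸×0.0829×(17.6⁴ − 46.8⁴).
T⁴ − T₀⁴ = 95951.3 − 4.79715×10⁶ = -4.70120×10⁶ K⁴, so P_net = -4.53×10⁻³ W — negative, meaning a net gain of 4.53×10⁻³ W.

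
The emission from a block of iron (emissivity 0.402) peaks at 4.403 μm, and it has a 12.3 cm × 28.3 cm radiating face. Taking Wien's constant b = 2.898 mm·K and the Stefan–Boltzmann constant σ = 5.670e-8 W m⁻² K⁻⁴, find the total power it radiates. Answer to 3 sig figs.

Wien's law: T = b/λ_max = 2.898×10⁻³/4.403×10⁻⁶ = 658.188 K.
Area A = 0.123 × 0.283 = 0.034809 m².
Then P = εσAT⁴ = 0.402×5.670×10⁻⁸×0.034809×(658.188)⁴ = 149 W.

P ≈ 149 W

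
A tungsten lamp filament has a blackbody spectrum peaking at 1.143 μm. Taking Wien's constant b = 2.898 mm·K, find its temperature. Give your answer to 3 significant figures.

T ≈ 2.54×10³ K

Wien's law gives T = b/λ_max = (2.898×10⁻³ m·K)/(1.143×10⁻⁶ m) = 2.54×10³ K.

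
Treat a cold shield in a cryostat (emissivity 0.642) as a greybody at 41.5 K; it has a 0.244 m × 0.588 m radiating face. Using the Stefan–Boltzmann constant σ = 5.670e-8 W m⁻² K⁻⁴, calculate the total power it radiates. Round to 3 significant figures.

Area A = 0.244 × 0.588 = 0.143472 m².
P = εσAT⁴ = 0.642 × 5.670×10⁻⁸ × 0.143472 × (41.5)⁴ = 0.0155 W.

P ≈ 0.0155 W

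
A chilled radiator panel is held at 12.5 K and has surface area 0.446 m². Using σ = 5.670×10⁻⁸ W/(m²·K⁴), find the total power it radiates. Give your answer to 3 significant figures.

P ≈ 6.17×10⁻⁴ W

Area A = 0.446 m².
P = σAT⁴ = 5.670×10⁻⁸ × 0.446 × (12.5)⁴ = 6.17×10⁻⁴ W.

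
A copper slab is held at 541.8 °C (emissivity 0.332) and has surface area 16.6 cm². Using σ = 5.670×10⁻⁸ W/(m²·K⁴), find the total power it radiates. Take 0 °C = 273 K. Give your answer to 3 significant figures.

P ≈ 13.8 W

T = 541.8 °C + 273 = 814.8 K.
Area A = 16.6 cm² = 1.66×10⁻³ m².
P = εσAT⁴ = 0.332 × 5.670×10⁻⁸ × 1.66×10⁻³ × (814.8)⁴ = 13.8 W.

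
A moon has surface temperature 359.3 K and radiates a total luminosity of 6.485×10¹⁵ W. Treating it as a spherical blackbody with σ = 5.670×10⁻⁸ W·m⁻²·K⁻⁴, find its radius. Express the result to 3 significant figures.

R ≈ 7.39×10⁵ m

L = 4πR²σT⁴ ⇒ R = √(L/(4πσT⁴)).
σT⁴ = 944.957 W/m², so R = √(6.485×10¹⁵/(4π×944.957)) = 7.39×10⁵ m.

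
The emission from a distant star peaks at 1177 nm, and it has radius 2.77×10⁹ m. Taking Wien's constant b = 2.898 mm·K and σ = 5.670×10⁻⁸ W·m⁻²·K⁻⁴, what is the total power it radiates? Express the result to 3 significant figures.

P ≈ 2.01×10²⁶ W

Wien's law: T = b/λ_max = 2.898×10⁻³/1.177×10⁻⁶ = 2462.19 K.
Surface area A = 4πR² = 4π(2.77×10⁹ m)² = 9.64205×10¹⁹ m².
Then P = σAT⁴ = 5.670×10⁻⁸×9.64205×10¹⁹×(2462.19)⁴ = 2.01×10²⁶ W.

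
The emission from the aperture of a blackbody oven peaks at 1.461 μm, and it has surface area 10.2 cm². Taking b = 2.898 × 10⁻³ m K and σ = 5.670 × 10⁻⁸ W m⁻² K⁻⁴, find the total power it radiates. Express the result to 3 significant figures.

Wien's law: T = b/λ_max = 2.898×10⁻³/1.461×10⁻⁶ = 1983.57 K.
Area A = 10.2 cm² = 1.02×10⁻³ m².
Then P = σAT⁴ = 5.670×10⁻⁸×1.02×10⁻³×(1983.57)⁴ = 895 W.

P ≈ 895 W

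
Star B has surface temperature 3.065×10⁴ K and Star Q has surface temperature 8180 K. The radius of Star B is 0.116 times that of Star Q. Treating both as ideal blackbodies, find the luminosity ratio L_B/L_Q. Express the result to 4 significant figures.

L_B/L_Q ≈ 2.652

L ∝ R²T⁴, so L_B/L_Q = (R_B/R_Q)²(T_B/T_Q)⁴ = (0.116)² × (3.065×10⁴/8180)⁴ = 0.013456 × 197.110 = 2.652.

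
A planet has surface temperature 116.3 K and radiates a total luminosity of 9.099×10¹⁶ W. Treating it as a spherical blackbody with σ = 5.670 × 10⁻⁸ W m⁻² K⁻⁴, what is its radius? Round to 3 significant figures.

L = 4πR²σT⁴ ⇒ R = √(L/(4πσT⁴)).
σT⁴ = 10.3729 W/m², so R = √(9.099×10¹⁶/(4π×10.3729)) = 2.64×10⁷ m.

R ≈ 2.64×10⁷ m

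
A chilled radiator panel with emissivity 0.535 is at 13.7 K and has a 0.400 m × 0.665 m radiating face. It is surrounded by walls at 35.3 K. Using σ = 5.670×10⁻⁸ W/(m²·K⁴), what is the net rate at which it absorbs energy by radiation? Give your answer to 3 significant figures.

Area A = 0.400 × 0.665 = 0.266 m².
Net radiated power P_net = εσA(T⁴ − T₀⁴) = 0.535×5.670×10⁻⁸×0.266×(13.7⁴ − 35.3⁴).
T⁴ − T₀⁴ = 35227.5 − 1.55274×10⁶ = -1.51751×10⁶ K⁴, so P_net = -0.0122 W — negative, meaning a net gain of 0.0122 W.

Net gain ≈ 0.0122 W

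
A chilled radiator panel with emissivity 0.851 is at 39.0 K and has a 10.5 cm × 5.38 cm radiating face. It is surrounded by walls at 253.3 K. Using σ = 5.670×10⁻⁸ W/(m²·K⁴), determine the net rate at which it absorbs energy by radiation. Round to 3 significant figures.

Area A = 0.105 × 0.0538 = 5.649×10⁻³ m².
Net radiated power P_net = εσA(T⁴ − T₀⁴) = 0.851×5.670×10⁻⁸×5.649×10⁻³×(39.0⁴ − 253.3⁴).
T⁴ − T₀⁴ = 2.31344×10⁶ − 4.11662×10⁹ = -4.11431×10⁹ K⁴, so P_net = -1.12 W — negative, meaning a net gain of 1.12 W.

Net gain ≈ 1.12 W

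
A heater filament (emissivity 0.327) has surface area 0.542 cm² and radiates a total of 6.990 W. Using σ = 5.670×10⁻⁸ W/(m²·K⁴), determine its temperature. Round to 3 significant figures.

Area A = 0.542 cm² = 5.42×10⁻⁵ m².
P = εσAT⁴ ⇒ T = (P/(εσA))^(1/4) = (6.990/(0.327×5.670×10⁻⁸×5.42×10⁻⁵))^(1/4) = 1.62×10³ K.

T ≈ 1.62×10³ K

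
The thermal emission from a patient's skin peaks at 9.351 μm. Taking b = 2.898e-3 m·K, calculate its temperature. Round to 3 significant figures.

T ≈ 310 K

Wien's law gives T = b/λ_max = (2.898×10⁻³ m·K)/(9.351×10⁻⁶ m) = 310 K.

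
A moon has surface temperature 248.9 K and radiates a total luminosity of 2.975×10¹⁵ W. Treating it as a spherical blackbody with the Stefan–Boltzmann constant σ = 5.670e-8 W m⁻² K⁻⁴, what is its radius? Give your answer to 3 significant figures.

R ≈ 1.04×10⁶ m

L = 4πR²σT⁴ ⇒ R = √(L/(4πσT⁴)).
σT⁴ = 217.612 W/m², so R = √(2.975×10¹⁵/(4π×217.612)) = 1.04×10⁶ m.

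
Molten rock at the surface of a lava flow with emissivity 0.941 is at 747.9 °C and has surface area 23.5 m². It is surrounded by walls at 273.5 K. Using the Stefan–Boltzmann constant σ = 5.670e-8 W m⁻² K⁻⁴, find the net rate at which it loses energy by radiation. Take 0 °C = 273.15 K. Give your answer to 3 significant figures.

Net loss ≈ 1.36×10⁶ W

T = 747.9 °C + 273.15 = 1021.05 K.
Area A = 23.5 m².
Net radiated power P_net = εσA(T⁴ − T₀⁴) = 0.941×5.670×10⁻⁸×23.5×(1021.05⁴ − 273.5⁴).
T⁴ − T₀⁴ = 1.08690×10¹² − 5.59538×10⁹ = 1.08130×10¹² K⁴, so P_net = 1.36×10⁶ W.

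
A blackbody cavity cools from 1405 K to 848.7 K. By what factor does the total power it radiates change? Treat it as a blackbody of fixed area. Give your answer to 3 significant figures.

P ∝ T⁴, so P₂/P₁ = (T₂/T₁)⁴ = (848.7/1405)⁴ = (0.604057)⁴ = 0.133.

P₂/P₁ ≈ 0.133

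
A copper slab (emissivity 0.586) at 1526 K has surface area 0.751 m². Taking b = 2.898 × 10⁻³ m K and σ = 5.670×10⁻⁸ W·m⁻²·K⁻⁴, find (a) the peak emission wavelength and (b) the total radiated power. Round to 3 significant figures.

(a) λ_max = b/T = 2.898×10⁻³/1526 = 1.899×10⁻⁶ m = 1.90×10³ nm.
Area A = 0.751 m².
(b) P = εσAT⁴ = 0.586×5.670×10⁻⁸×0.751×(1526)⁴ = 1.35×10⁵ W.

λ_max ≈ 1.90×10³ nm; P ≈ 1.35×10⁵ W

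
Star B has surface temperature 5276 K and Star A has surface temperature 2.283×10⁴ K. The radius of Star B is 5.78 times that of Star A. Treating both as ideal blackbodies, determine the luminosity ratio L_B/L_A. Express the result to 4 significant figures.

L_B/L_A ≈ 0.09529

L ∝ R²T⁴, so L_B/L_A = (R_B/R_A)²(T_B/T_A)⁴ = (5.78)² × (5276/2.283×10⁴)⁴ = 33.4084 × 2.85230×10⁻³ = 0.09529.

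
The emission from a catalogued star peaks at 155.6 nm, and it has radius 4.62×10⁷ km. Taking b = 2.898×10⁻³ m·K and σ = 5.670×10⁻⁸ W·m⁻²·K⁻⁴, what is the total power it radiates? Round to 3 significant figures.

P ≈ 1.83×10³² W

Wien's law: T = b/λ_max = 2.898×10⁻³/1.556×10⁻⁷ = 18624.7 K.
Surface area A = 4πR² = 4π(4.62×10¹⁰ m)² = 2.68222×10²² m².
Then P = σAT⁴ = 5.670×10⁻⁸×2.68222×10²²×(18624.7)⁴ = 1.83×10³² W.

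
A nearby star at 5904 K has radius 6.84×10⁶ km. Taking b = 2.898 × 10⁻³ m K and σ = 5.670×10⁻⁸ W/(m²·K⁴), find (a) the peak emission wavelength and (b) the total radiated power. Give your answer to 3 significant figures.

λ_max ≈ 0.491 μm; P ≈ 4.05×10²⁸ W

(a) λ_max = b/T = 2.898×10⁻³/5904 = 4.909×10⁻⁷ m = 0.491 μm.
Surface area A = 4πR² = 4π(6.84×10⁹ m)² = 5.87925×10²⁰ m².
(b) P = σAT⁴ = 5.670×10⁻⁸×5.87925×10²⁰×(5904)⁴ = 4.05×10²⁸ W.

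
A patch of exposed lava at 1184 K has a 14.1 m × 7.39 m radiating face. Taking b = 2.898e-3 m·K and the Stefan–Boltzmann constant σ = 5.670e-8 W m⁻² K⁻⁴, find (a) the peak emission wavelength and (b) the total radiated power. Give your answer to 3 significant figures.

(a) λ_max = b/T = 2.898×10⁻³/1184 = 2.448×10⁻⁶ m = 2.45 μm.
Area A = 14.1 × 7.39 = 104.199 m².
(b) P = σAT⁴ = 5.670×10⁻⁸×104.199×(1184)⁴ = 1.16×10⁷ W.

λ_max ≈ 2.45 μm; P ≈ 1.16×10⁷ W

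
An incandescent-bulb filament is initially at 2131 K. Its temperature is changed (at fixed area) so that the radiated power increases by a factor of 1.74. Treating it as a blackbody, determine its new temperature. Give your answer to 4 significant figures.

P ∝ T⁴, so T₂/T₁ = (P₂/P₁)^(1/4) = (1.74)^(1/4) = 1.14852.
T₂ = 2131 × 1.14852 = 2447 K.

T₂ ≈ 2447 K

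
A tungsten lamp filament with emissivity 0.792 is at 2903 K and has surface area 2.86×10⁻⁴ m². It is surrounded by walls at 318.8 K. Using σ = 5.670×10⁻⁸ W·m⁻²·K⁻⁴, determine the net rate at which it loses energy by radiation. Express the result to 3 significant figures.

Area A = 2.86×10⁻⁴ m².
Net radiated power P_net = εσA(T⁴ − T₀⁴) = 0.792×5.670×10⁻⁸×2.86×10⁻⁴×(2903⁴ − 318.8⁴).
T⁴ − T₀⁴ = 7.10212×10¹³ − 1.03294×10¹⁰ = 7.10109×10¹³ K⁴, so P_net = 912 W.

Net loss ≈ 912 W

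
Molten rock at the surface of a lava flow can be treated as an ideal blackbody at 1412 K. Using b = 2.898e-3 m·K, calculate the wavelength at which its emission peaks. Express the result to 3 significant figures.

λ_max ≈ 2.05×10³ nm

Wien's displacement law: λ_max = b/T = (2.898×10⁻³ m·K)/(1412 K) = 2.052×10⁻⁶ m.
That is 2.05×10³ nm, in the infrared range.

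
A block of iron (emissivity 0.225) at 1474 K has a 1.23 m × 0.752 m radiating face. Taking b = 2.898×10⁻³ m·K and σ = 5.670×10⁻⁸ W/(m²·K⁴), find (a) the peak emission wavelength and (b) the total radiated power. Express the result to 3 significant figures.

λ_max ≈ 1.97×10³ nm; P ≈ 5.57×10⁴ W

(a) λ_max = b/T = 2.898×10⁻³/1474 = 1.966×10⁻⁶ m = 1.97×10³ nm.
Area A = 1.23 × 0.752 = 0.92496 m².
(b) P = εσAT⁴ = 0.225×5.670×10⁻⁸×0.92496×(1474)⁴ = 5.57×10⁴ W.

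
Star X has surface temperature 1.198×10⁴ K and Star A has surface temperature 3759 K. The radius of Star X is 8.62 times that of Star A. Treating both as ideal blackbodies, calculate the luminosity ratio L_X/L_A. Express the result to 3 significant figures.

L ∝ R²T⁴, so L_X/L_A = (R_X/R_A)²(T_X/T_A)⁴ = (8.62)² × (1.198×10⁴/3759)⁴ = 74.3044 × 103.166 = 7.67×10³.

L_X/L_A ≈ 7.67×10³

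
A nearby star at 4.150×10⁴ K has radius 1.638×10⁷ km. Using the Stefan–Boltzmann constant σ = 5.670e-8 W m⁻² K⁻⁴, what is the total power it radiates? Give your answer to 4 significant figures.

P ≈ 5.670×10³² W

Surface area A = 4πR² = 4π(1.638×10¹⁰ m)² = 3.37161×10²¹ m².
P = σAT⁴ = 5.670×10⁻⁸ × 3.37161×10²¹ × (4.150×10⁴)⁴ = 5.670×10³² W.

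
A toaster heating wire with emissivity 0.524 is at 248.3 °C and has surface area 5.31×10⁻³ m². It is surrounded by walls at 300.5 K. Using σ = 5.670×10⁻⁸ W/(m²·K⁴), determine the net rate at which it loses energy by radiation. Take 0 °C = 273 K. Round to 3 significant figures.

T = 248.3 °C + 273 = 521.3 K.
Area A = 5.31×10⁻³ m².
Net radiated power P_net = εσA(T⁴ − T₀⁴) = 0.524×5.670×10⁻⁸×5.31×10⁻³×(521.3⁴ − 300.5⁴).
T⁴ − T₀⁴ = 7.38501×10¹⁰ − 8.15414×10⁹ = 6.56960×10¹⁰ K⁴, so P_net = 10.4 W.

Net loss ≈ 10.4 W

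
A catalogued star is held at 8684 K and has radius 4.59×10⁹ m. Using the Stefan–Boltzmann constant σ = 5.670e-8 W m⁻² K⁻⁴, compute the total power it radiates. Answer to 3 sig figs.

P ≈ 8.54×10²⁸ W

Surface area A = 4πR² = 4π(4.59×10⁹ m)² = 2.64750×10²⁰ m².
P = σAT⁴ = 5.670×10⁻⁸ × 2.64750×10²⁰ × (8684)⁴ = 8.54×10²⁸ W.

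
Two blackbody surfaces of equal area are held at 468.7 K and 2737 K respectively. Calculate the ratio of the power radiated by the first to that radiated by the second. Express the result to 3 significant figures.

P₁/P₂ ≈ 8.60×10⁻⁴

With equal areas, P₁/P₂ = (T₁/T₂)⁴ = (468.7/2737)⁴ = 8.60×10⁻⁴.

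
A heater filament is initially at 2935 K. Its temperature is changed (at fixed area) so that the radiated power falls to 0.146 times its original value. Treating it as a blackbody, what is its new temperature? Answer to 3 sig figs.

T₂ ≈ 1.81×10³ K

P ∝ T⁴, so T₂/T₁ = (P₂/P₁)^(1/4) = (0.146)^(1/4) = 0.618142.
T₂ = 2935 × 0.618142 = 1.81×10³ K.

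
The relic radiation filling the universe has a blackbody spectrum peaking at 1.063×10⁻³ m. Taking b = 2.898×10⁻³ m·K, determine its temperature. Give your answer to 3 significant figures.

T ≈ 2.73 K

Wien's law gives T = b/λ_max = (2.898×10⁻³ m·K)/(1.063×10⁻³ m) = 2.73 K.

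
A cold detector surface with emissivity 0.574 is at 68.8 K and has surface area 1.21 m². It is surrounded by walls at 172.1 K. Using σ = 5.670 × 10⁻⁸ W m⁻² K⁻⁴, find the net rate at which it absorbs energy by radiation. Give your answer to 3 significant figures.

Area A = 1.21 m².
Net radiated power P_net = εσA(T⁴ − T₀⁴) = 0.574×5.670×10⁻⁸×1.21×(68.8⁴ − 172.1⁴).
T⁴ − T₀⁴ = 2.24055×10⁷ − 8.77250×10⁸ = -8.54844×10⁸ K⁴, so P_net = -33.7 W — negative, meaning a net gain of 33.7 W.

Net gain ≈ 33.7 W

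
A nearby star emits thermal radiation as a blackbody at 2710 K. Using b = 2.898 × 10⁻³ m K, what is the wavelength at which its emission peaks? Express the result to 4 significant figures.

λ_max ≈ 1.069 μm

Wien's displacement law: λ_max = b/T = (2.898×10⁻³ m·K)/(2710 K) = 1.0694×10⁻⁶ m.
That is 1.069 μm, in the infrared range.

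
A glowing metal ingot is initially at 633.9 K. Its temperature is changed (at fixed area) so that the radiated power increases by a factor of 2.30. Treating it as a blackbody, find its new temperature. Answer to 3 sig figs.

P ∝ T⁴, so T₂/T₁ = (P₂/P₁)^(1/4) = (2.30)^(1/4) = 1.23149.
T₂ = 633.9 × 1.23149 = 781 K.

T₂ ≈ 781 K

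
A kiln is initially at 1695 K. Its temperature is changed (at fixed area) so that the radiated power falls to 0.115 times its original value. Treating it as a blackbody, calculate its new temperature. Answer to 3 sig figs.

P ∝ T⁴, so T₂/T₁ = (P₂/P₁)^(1/4) = (0.115)^(1/4) = 0.582337.
T₂ = 1695 × 0.582337 = 987 K.

T₂ ≈ 987 K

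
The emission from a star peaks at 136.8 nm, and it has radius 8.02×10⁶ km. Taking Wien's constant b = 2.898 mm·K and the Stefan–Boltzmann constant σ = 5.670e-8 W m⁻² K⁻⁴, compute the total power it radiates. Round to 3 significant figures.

P ≈ 9.23×10³⁰ W

Wien's law: T = b/λ_max = 2.898×10⁻³/1.368×10⁻⁷ = 21184.2 K.
Surface area A = 4πR² = 4π(8.02×10⁹ m)² = 8.08274×10²⁰ m².
Then P = σAT⁴ = 5.670×10⁻⁸×8.08274×10²⁰×(21184.2)⁴ = 9.23×10³⁰ W.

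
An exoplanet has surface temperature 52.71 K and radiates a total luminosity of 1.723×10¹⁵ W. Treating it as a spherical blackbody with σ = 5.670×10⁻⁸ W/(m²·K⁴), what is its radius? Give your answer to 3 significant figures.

R ≈ 1.77×10⁷ m

L = 4πR²σT⁴ ⇒ R = √(L/(4πσT⁴)).
σT⁴ = 0.437678 W/m², so R = √(1.723×10¹⁵/(4π×0.437678)) = 1.77×10⁷ m.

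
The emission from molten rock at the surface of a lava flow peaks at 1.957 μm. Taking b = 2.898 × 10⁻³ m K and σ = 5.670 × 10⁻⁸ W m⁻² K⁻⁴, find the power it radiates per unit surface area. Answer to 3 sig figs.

I ≈ 2.73×10⁵ W/m²

Wien's law: T = b/λ_max = 2.898×10⁻³/1.957×10⁻⁶ = 1480.84 K.
Then I = σT⁴ = 5.670×10⁻⁸×(1480.84)⁴ = 2.73×10⁵ W/m².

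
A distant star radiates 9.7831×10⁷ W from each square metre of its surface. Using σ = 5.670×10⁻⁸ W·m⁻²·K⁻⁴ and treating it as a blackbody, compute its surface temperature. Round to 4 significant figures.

T ≈ 6445 K

I = σT⁴, so T = (I/σ)^(1/4) = (9.7831×10⁷/(5.670×10⁻⁸))^(1/4) = 6445 K.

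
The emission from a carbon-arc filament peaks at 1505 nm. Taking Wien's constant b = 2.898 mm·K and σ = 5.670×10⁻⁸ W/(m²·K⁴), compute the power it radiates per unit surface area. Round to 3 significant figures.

Wien's law: T = b/λ_max = 2.898×10⁻³/1.505×10⁻⁶ = 1925.58 K.
Then I = σT⁴ = 5.670×10⁻⁸×(1925.58)⁴ = 7.80×10⁵ W/m².

I ≈ 7.80×10⁵ W/m²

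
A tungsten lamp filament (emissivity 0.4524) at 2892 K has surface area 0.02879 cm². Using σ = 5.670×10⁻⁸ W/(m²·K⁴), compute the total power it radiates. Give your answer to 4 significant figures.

P ≈ 5.166 W

Area A = 0.02879 cm² = 2.879×10⁻⁶ m².
P = εσAT⁴ = 0.4524 × 5.670×10⁻⁸ × 2.879×10⁻⁶ × (2892)⁴ = 5.166 W.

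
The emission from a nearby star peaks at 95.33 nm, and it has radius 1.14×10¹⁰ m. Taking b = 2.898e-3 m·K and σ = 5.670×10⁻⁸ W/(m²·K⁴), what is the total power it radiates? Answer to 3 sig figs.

P ≈ 7.91×10³¹ W

Wien's law: T = b/λ_max = 2.898×10⁻³/9.533×10⁻⁸ = 30399.7 K.
Surface area A = 4πR² = 4π(1.14×10¹⁰ m)² = 1.63313×10²¹ m².
Then P = σAT⁴ = 5.670×10⁻⁸×1.63313×10²¹×(30399.7)⁴ = 7.91×10³¹ W.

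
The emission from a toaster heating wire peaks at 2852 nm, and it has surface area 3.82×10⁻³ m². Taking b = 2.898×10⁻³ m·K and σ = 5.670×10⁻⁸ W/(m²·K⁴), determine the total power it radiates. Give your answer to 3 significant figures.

P ≈ 231 W

Wien's law: T = b/λ_max = 2.898×10⁻³/2.852×10⁻⁶ = 1016.13 K.
Area A = 3.82×10⁻³ m².
Then P = σAT⁴ = 5.670×10⁻⁸×3.82×10⁻³×(1016.13)⁴ = 231 W.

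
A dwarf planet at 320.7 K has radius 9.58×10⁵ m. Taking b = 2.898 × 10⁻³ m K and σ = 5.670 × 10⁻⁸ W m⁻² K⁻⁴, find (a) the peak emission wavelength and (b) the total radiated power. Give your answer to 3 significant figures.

λ_max ≈ 9.04 μm; P ≈ 6.92×10¹⁵ W

(a) λ_max = b/T = 2.898×10⁻³/320.7 = 9.036×10⁻⁶ m = 9.04 μm.
Surface area A = 4πR² = 4π(9.58×10⁵ m)² = 1.15330×10¹³ m².
(b) P = σAT⁴ = 5.670×10⁻⁸×1.15330×10¹³×(320.7)⁴ = 6.92×10¹⁵ W.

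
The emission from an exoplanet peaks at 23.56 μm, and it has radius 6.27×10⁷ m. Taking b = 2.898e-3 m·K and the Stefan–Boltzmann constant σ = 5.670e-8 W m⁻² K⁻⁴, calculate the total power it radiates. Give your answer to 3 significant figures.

P ≈ 6.41×10¹⁷ W

Wien's law: T = b/λ_max = 2.898×10⁻³/2.356×10⁻⁵ = 123.005 K.
Surface area A = 4πR² = 4π(6.27×10⁷ m)² = 4.94020×10¹⁶ m².
Then P = σAT⁴ = 5.670×10⁻⁸×4.94020×10¹⁶×(123.005)⁴ = 6.41×10¹⁷ W.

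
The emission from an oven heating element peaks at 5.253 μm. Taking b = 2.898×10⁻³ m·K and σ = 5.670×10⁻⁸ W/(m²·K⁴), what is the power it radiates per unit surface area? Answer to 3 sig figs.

I ≈ 5.25×10³ W/m²

Wien's law: T = b/λ_max = 2.898×10⁻³/5.253×10⁻⁶ = 551.685 K.
Then I = σT⁴ = 5.670×10⁻⁸×(551.685)⁴ = 5.25×10³ W/m².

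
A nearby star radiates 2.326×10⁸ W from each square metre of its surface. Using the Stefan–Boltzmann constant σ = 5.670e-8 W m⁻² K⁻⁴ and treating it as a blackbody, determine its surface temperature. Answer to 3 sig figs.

I = σT⁴, so T = (I/σ)^(1/4) = (2.326×10⁸/(5.670×10⁻⁸))^(1/4) = 8.00×10³ K.

T ≈ 8.00×10³ K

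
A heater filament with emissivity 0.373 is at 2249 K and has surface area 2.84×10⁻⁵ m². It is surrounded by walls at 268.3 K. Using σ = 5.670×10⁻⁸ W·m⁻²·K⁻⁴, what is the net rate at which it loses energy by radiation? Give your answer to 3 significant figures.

Net loss ≈ 15.4 W

Area A = 2.84×10⁻⁵ m².
Net radiated power P_net = εσA(T⁴ − T₀⁴) = 0.373×5.670×10⁻⁸×2.84×10⁻⁵×(2249⁴ − 268.3⁴).
T⁴ − T₀⁴ = 2.55834×10¹³ − 5.18182×10⁹ = 2.55782×10¹³ K⁴, so P_net = 15.4 W.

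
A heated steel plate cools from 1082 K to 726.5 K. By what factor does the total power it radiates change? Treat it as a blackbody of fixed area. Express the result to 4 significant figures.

P₂/P₁ ≈ 0.2033

P ∝ T⁴, so P₂/P₁ = (T₂/T₁)⁴ = (726.5/1082)⁴ = (0.671442)⁴ = 0.2033.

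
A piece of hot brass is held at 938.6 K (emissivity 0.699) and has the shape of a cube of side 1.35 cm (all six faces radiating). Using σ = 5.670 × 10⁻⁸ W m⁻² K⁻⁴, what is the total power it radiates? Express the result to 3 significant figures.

Area A = 6s² = 6×(0.0135 m)² = 1.0935×10⁻³ m².
P = εσAT⁴ = 0.699 × 5.670×10⁻⁸ × 1.0935×10⁻³ × (938.6)⁴ = 33.6 W.

P ≈ 33.6 W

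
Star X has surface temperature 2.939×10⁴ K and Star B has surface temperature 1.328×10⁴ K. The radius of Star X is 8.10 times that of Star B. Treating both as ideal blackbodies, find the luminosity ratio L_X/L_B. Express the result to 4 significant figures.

L_X/L_B ≈ 1574

L ∝ R²T⁴, so L_X/L_B = (R_X/R_B)²(T_X/T_B)⁴ = (8.10)² × (2.939×10⁴/1.328×10⁴)⁴ = 65.61 × 23.9887 = 1574.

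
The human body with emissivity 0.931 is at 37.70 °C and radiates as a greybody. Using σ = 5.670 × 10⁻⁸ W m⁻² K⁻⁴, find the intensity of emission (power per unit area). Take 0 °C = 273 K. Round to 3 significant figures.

T = 37.70 °C + 273 = 310.70 K.
Stefan–Boltzmann: I = εσT⁴ = 0.931 × 5.670×10⁻⁸ × (310.70)⁴ = 492 W/m².

I ≈ 492 W/m²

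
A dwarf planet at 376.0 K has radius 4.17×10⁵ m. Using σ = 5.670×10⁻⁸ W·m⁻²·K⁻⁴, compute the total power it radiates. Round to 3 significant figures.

Surface area A = 4πR² = 4π(4.17×10⁵ m)² = 2.18515×10¹² m².
P = σAT⁴ = 5.670×10⁻⁸ × 2.18515×10¹² × (376.0)⁴ = 2.48×10¹⁵ W.

P ≈ 2.48×10¹⁵ W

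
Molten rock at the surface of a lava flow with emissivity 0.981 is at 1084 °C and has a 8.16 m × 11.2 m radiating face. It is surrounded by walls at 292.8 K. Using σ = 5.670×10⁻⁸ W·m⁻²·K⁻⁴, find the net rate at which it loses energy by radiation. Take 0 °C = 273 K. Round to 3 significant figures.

Net loss ≈ 1.72×10⁷ W

T = 1084 °C + 273 = 1357 K.
Area A = 8.16 × 11.2 = 91.392 m².
Net radiated power P_net = εσA(T⁴ − T₀⁴) = 0.981×5.670×10⁻⁸×91.392×(1357⁴ − 292.8⁴).
T⁴ − T₀⁴ = 3.39093×10¹² − 7.34995×10⁹ = 3.38358×10¹² K⁴, so P_net = 1.72×10⁷ W.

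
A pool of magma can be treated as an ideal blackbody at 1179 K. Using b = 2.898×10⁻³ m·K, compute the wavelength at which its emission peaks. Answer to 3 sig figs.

λ_max ≈ 2.46 μm

Wien's displacement law: λ_max = b/T = (2.898×10⁻³ m·K)/(1179 K) = 2.458×10⁻⁶ m.
That is 2.46 μm, in the infrared range.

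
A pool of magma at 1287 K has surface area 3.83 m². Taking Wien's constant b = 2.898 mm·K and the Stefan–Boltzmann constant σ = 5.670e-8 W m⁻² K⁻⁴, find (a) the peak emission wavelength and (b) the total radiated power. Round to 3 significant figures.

λ_max ≈ 2.25 μm; P ≈ 5.96×10⁵ W

(a) λ_max = b/T = 2.898×10⁻³/1287 = 2.252×10⁻⁶ m = 2.25 μm.
Area A = 3.83 m².
(b) P = σAT⁴ = 5.670×10⁻⁸×3.83×(1287)⁴ = 5.96×10⁵ W.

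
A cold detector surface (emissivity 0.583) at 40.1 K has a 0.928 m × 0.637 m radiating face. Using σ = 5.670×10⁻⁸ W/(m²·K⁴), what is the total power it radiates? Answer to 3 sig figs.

P ≈ 0.0505 W

Area A = 0.928 × 0.637 = 0.591136 m².
P = εσAT⁴ = 0.583 × 5.670×10⁻⁸ × 0.591136 × (40.1)⁴ = 0.0505 W.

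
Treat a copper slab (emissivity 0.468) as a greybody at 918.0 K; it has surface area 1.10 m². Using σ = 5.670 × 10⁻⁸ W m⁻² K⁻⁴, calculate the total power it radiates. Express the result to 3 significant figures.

P ≈ 2.07×10⁴ W

Area A = 1.10 m².
P = εσAT⁴ = 0.468 × 5.670×10⁻⁸ × 1.10 × (918.0)⁴ = 2.07×10⁴ W.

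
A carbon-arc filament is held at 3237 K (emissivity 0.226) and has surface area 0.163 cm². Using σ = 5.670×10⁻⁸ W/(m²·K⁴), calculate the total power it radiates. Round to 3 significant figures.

P ≈ 22.9 W

Area A = 0.163 cm² = 1.63×10⁻⁵ m².
P = εσAT⁴ = 0.226 × 5.670×10⁻⁸ × 1.63×10⁻⁵ × (3237)⁴ = 22.9 W.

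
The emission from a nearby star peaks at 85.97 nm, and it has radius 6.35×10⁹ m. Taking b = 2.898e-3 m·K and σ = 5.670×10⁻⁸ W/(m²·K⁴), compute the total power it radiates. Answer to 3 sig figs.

P ≈ 3.71×10³¹ W

Wien's law: T = b/λ_max = 2.898×10⁻³/8.597×10⁻⁸ = 33709.4 K.
Surface area A = 4πR² = 4π(6.35×10⁹ m)² = 5.06707×10²⁰ m².
Then P = σAT⁴ = 5.670×10⁻⁸×5.06707×10²⁰×(33709.4)⁴ = 3.71×10³¹ W.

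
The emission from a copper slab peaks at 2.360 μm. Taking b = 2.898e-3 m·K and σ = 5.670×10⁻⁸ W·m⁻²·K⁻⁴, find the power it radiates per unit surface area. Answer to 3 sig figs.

I ≈ 1.29×10⁵ W/m²

Wien's law: T = b/λ_max = 2.898×10⁻³/2.360×10⁻⁶ = 1227.97 K.
Then I = σT⁴ = 5.670×10⁻⁸×(1227.97)⁴ = 1.29×10⁵ W/m².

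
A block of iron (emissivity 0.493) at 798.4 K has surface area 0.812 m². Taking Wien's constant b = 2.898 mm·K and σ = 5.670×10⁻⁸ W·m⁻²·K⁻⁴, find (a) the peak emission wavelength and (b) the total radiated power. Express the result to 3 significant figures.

λ_max ≈ 3.63 μm; P ≈ 9.22×10³ W

(a) λ_max = b/T = 2.898×10⁻³/798.4 = 3.630×10⁻⁶ m = 3.63 μm.
Area A = 0.812 m².
(b) P = εσAT⁴ = 0.493×5.670×10⁻⁸×0.812×(798.4)⁴ = 9.22×10³ W.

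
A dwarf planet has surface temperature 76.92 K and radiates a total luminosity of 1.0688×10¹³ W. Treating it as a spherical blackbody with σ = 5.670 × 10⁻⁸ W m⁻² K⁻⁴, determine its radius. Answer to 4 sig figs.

R ≈ 6.546×10⁵ m

L = 4πR²σT⁴ ⇒ R = √(L/(4πσT⁴)).
σT⁴ = 1.98491 W/m², so R = √(1.0688×10¹³/(4π×1.98491)) = 6.546×10⁵ m.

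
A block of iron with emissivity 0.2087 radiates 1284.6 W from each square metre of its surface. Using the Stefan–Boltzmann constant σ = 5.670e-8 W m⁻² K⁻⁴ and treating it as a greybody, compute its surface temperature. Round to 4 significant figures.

T ≈ 574.0 K

I = εσT⁴, so T = (I/εσ)^(1/4) = (1284.6/(0.2087×5.670×10⁻⁸))^(1/4) = 574.0 K.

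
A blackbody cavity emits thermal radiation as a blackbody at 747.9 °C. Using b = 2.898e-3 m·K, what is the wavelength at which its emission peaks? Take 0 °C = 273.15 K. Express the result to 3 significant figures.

T = 747.9 °C + 273.15 = 1021.05 K.
Wien's displacement law: λ_max = b/T = (2.898×10⁻³ m·K)/(1021.05 K) = 2.838×10⁻⁶ m.
That is 2.84×10³ nm, in the infrared range.

λ_max ≈ 2.84×10³ nm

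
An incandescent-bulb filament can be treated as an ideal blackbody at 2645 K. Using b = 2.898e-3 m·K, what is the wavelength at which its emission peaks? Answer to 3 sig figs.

Wien's displacement law: λ_max = b/T = (2.898×10⁻³ m·K)/(2645 K) = 1.096×10⁻⁶ m.
That is 1.10 μm, in the infrared range.

λ_max ≈ 1.10 μm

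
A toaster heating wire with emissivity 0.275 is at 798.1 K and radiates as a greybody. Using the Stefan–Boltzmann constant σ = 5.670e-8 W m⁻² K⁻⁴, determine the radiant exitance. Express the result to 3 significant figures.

I ≈ 6.33×10³ W/m²

Stefan–Boltzmann: I = εσT⁴ = 0.275 × 5.670×10⁻⁸ × (798.1)⁴ = 6.33×10³ W/m².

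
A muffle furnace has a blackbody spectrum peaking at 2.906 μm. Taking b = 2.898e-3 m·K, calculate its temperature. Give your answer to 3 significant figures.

T ≈ 997 K

Wien's law gives T = b/λ_max = (2.898×10⁻³ m·K)/(2.906×10⁻⁶ m) = 997 K.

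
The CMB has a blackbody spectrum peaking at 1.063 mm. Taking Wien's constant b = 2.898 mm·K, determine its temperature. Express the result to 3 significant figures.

Wien's law gives T = b/λ_max = (2.898×10⁻³ m·K)/(1.063×10⁻³ m) = 2.73 K.

T ≈ 2.73 K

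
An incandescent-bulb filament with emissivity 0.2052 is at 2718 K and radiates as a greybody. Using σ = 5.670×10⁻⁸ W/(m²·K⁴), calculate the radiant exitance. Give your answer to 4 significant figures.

Stefan–Boltzmann: I = εσT⁴ = 0.2052 × 5.670×10⁻⁸ × (2718)⁴ = 6.350×10⁵ W/m².

I ≈ 6.350×10⁵ W/m²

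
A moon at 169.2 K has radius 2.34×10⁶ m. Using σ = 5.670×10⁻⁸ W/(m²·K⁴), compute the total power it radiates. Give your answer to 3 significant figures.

Surface area A = 4πR² = 4π(2.34×10⁶ m)² = 6.88084×10¹³ m².
P = σAT⁴ = 5.670×10⁻⁸ × 6.88084×10¹³ × (169.2)⁴ = 3.20×10¹⁵ W.

P ≈ 3.20×10¹⁵ W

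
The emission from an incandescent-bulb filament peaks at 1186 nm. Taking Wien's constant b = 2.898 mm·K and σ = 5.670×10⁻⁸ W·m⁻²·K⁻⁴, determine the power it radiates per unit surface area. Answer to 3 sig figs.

I ≈ 2.02×10⁶ W/m²

Wien's law: T = b/λ_max = 2.898×10⁻³/1.186×10⁻⁶ = 2443.51 K.
Then I = σT⁴ = 5.670×10⁻⁸×(2443.51)⁴ = 2.02×10⁶ W/m².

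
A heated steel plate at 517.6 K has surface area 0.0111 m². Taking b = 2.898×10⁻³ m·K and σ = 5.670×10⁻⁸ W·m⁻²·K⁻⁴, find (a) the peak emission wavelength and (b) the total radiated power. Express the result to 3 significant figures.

(a) λ_max = b/T = 2.898×10⁻³/517.6 = 5.599×10⁻⁶ m = 5.60 μm.
Area A = 0.0111 m².
(b) P = σAT⁴ = 5.670×10⁻⁸×0.0111×(517.6)⁴ = 45.2 W.

λ_max ≈ 5.60 μm; P ≈ 45.2 W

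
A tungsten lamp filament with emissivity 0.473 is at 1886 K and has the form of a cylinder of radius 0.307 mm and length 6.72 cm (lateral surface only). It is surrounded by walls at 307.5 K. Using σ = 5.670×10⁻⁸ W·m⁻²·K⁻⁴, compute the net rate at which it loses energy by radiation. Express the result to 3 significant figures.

Net loss ≈ 44.0 W

Lateral area A = 2πrL = 2π×3.07×10⁻⁴×0.0672 = 1.29625×10⁻⁴ m².
Net radiated power P_net = εσA(T⁴ − T₀⁴) = 0.473×5.670×10⁻⁸×1.29625×10⁻⁴×(1886⁴ − 307.5⁴).
T⁴ − T₀⁴ = 1.26522×10¹³ − 8.94088×10⁹ = 1.26433×10¹³ K⁴, so P_net = 44.0 W.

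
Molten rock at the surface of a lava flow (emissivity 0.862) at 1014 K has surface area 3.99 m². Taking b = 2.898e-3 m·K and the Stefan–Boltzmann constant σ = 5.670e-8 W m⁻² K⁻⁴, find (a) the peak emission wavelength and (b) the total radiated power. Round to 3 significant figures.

λ_max ≈ 2.86 μm; P ≈ 2.06×10⁵ W

(a) λ_max = b/T = 2.898×10⁻³/1014 = 2.858×10⁻⁶ m = 2.86 μm.
Area A = 3.99 m².
(b) P = εσAT⁴ = 0.862×5.670×10⁻⁸×3.99×(1014)⁴ = 2.06×10⁵ W.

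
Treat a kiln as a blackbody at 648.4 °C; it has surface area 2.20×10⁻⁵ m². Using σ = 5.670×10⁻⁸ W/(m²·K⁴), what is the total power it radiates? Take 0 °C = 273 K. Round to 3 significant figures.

P ≈ 0.899 W

T = 648.4 °C + 273 = 921.4 K.
Area A = 2.20×10⁻⁵ m².
P = σAT⁴ = 5.670×10⁻⁸ × 2.20×10⁻⁵ × (921.4)⁴ = 0.899 W.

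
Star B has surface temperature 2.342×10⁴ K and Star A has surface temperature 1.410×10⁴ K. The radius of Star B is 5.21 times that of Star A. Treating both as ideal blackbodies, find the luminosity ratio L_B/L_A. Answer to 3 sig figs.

L ∝ R²T⁴, so L_B/L_A = (R_B/R_A)²(T_B/T_A)⁴ = (5.21)² × (2.342×10⁴/1.410×10⁴)⁴ = 27.1441 × 7.61152 = 207.

L_B/L_A ≈ 207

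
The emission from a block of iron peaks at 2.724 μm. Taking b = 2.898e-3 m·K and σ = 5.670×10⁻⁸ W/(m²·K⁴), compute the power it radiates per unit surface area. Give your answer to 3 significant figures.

I ≈ 7.26×10⁴ W/m²

Wien's law: T = b/λ_max = 2.898×10⁻³/2.724×10⁻⁶ = 1063.88 K.
Then I = σT⁴ = 5.670×10⁻⁸×(1063.88)⁴ = 7.26×10⁴ W/m².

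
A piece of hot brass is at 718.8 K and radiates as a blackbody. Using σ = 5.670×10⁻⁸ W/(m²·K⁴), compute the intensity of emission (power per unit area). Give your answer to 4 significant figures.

Stefan–Boltzmann: I = σT⁴ = 5.670×10⁻⁸ × (718.8)⁴ = 1.514×10⁴ W/m².

I ≈ 1.514×10⁴ W/m²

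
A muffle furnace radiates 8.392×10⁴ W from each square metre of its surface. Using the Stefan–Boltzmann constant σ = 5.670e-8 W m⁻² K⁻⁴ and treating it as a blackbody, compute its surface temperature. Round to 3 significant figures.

I = σT⁴, so T = (I/σ)^(1/4) = (8.392×10⁴/(5.670×10⁻⁸))^(1/4) = 1.10×10³ K.

T ≈ 1.10×10³ K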